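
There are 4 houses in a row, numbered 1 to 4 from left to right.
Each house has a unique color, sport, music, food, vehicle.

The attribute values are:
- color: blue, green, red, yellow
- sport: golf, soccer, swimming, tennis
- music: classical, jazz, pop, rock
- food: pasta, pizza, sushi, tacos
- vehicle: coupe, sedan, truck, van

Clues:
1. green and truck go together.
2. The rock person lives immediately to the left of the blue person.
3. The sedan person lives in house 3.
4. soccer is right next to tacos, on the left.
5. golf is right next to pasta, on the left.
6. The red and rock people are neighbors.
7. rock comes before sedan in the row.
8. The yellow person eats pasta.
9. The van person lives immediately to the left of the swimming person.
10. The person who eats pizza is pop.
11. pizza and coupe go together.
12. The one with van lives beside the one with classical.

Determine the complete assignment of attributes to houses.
Solution:

House | Color | Sport | Music | Food | Vehicle
----------------------------------------------
  1   | red | golf | pop | pizza | coupe
  2   | yellow | soccer | rock | pasta | van
  3   | blue | swimming | classical | tacos | sedan
  4   | green | tennis | jazz | sushi | truck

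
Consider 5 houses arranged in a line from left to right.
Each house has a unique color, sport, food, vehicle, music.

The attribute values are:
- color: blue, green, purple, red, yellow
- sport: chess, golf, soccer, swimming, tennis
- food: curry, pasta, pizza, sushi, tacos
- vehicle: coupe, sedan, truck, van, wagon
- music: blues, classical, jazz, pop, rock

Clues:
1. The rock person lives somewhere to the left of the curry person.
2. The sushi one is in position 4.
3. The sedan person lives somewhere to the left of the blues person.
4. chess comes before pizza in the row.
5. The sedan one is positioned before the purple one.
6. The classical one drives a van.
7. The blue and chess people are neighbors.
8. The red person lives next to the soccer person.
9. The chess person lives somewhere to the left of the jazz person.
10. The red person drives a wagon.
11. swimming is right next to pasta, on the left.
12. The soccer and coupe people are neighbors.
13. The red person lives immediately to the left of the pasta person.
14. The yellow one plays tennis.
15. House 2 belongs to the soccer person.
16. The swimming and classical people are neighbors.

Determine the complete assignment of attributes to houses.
Solution:

House | Color | Sport | Food | Vehicle | Music
----------------------------------------------
  1   | red | swimming | tacos | wagon | rock
  2   | blue | soccer | pasta | van | classical
  3   | green | chess | curry | coupe | pop
  4   | yellow | tennis | sushi | sedan | jazz
  5   | purple | golf | pizza | truck | blues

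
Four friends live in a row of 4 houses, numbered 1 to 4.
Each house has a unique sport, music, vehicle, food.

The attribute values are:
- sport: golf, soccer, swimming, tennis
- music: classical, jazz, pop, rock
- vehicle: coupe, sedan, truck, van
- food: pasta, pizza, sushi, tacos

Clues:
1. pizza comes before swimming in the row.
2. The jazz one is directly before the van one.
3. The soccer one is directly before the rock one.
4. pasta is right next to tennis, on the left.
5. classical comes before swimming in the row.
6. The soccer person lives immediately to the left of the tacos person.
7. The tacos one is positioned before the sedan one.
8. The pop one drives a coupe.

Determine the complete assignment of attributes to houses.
Solution:

House | Sport | Music | Vehicle | Food
--------------------------------------
  1   | soccer | jazz | truck | pasta
  2   | tennis | rock | van | tacos
  3   | golf | classical | sedan | pizza
  4   | swimming | pop | coupe | sushi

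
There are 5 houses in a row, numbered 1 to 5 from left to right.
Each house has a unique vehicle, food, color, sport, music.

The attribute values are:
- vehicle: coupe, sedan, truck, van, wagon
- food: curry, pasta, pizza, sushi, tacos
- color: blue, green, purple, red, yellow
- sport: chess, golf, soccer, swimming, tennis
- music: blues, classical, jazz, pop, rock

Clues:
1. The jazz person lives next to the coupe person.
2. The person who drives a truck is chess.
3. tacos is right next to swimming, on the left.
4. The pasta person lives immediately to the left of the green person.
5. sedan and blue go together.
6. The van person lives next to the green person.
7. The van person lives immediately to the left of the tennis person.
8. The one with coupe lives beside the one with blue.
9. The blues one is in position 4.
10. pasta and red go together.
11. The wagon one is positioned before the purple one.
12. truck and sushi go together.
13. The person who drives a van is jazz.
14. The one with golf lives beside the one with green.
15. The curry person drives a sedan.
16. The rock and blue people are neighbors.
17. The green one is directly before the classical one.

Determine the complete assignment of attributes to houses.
Solution:

House | Vehicle | Food | Color | Sport | Music
----------------------------------------------
  1   | van | pasta | red | golf | jazz
  2   | coupe | tacos | green | tennis | rock
  3   | sedan | curry | blue | swimming | classical
  4   | wagon | pizza | yellow | soccer | blues
  5   | truck | sushi | purple | chess | pop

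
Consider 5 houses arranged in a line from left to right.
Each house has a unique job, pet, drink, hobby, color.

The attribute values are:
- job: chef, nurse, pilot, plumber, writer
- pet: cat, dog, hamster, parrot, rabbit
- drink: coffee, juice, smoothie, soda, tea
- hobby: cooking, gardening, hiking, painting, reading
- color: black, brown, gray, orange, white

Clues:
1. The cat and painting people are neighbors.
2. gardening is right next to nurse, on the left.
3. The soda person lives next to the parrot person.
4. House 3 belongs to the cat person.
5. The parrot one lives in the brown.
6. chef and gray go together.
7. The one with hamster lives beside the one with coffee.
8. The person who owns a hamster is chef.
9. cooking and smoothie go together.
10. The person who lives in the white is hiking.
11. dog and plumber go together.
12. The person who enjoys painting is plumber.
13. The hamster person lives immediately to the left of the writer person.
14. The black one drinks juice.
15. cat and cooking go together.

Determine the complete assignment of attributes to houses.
Solution:

House | Job | Pet | Drink | Hobby | Color
-----------------------------------------
  1   | chef | hamster | soda | reading | gray
  2   | writer | parrot | coffee | gardening | brown
  3   | nurse | cat | smoothie | cooking | orange
  4   | plumber | dog | juice | painting | black
  5   | pilot | rabbit | tea | hiking | white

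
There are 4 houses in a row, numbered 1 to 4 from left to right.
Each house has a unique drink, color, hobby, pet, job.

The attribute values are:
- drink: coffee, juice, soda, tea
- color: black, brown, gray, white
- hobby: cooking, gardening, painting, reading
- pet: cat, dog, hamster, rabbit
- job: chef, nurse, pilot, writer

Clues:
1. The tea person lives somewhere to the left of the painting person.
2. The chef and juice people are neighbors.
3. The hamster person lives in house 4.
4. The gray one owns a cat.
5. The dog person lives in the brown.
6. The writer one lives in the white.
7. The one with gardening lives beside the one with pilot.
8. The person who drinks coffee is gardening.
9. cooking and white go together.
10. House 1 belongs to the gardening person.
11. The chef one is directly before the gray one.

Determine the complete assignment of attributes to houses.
Solution:

House | Drink | Color | Hobby | Pet | Job
-----------------------------------------
  1   | coffee | brown | gardening | dog | chef
  2   | juice | gray | reading | cat | pilot
  3   | tea | white | cooking | rabbit | writer
  4   | soda | black | painting | hamster | nurse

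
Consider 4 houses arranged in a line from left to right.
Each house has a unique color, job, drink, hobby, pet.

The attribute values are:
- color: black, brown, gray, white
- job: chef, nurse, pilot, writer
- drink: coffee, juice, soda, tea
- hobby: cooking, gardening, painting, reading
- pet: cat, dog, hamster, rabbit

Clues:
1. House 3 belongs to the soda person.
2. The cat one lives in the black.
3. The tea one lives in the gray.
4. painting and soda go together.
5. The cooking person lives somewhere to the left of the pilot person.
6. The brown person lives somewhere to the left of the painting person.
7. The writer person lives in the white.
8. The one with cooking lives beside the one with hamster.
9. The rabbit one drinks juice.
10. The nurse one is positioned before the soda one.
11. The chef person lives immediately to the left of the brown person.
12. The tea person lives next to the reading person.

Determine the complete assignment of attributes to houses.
Solution:

House | Color | Job | Drink | Hobby | Pet
-----------------------------------------
  1   | gray | chef | tea | cooking | dog
  2   | brown | nurse | coffee | reading | hamster
  3   | black | pilot | soda | painting | cat
  4   | white | writer | juice | gardening | rabbit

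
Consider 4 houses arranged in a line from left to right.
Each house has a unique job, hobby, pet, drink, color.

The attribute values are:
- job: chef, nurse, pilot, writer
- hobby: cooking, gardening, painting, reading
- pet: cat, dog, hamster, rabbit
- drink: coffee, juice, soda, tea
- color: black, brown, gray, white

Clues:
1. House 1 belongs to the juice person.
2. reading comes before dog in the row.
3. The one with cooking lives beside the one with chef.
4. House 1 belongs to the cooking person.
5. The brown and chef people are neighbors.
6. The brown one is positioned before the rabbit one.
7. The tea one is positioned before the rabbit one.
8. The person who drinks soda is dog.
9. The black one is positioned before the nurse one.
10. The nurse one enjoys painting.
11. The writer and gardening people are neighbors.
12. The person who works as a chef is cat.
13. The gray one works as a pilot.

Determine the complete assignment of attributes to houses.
Solution:

House | Job | Hobby | Pet | Drink | Color
-----------------------------------------
  1   | writer | cooking | hamster | juice | brown
  2   | chef | gardening | cat | tea | black
  3   | pilot | reading | rabbit | coffee | gray
  4   | nurse | painting | dog | soda | white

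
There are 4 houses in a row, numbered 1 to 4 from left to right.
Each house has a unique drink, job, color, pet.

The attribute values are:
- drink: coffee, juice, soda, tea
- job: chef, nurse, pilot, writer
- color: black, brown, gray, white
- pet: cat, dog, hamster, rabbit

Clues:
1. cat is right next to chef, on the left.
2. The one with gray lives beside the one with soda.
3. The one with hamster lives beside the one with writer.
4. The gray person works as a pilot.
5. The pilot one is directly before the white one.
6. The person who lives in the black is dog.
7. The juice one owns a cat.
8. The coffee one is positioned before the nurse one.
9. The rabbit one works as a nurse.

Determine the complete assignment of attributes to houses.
Solution:

House | Drink | Job | Color | Pet
---------------------------------
  1   | juice | pilot | gray | cat
  2   | soda | chef | white | hamster
  3   | coffee | writer | black | dog
  4   | tea | nurse | brown | rabbit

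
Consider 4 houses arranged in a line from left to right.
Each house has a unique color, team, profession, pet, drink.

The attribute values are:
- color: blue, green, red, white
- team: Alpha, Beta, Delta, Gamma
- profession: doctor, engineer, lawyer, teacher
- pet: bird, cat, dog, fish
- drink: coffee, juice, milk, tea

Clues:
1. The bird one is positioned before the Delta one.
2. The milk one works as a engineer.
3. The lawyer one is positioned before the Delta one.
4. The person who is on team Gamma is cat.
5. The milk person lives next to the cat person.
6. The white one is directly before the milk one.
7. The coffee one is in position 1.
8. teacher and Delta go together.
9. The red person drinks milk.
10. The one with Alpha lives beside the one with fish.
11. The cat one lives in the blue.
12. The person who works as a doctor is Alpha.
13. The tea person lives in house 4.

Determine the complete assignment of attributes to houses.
Solution:

House | Color | Team | Profession | Pet | Drink
-----------------------------------------------
  1   | white | Alpha | doctor | bird | coffee
  2   | red | Beta | engineer | fish | milk
  3   | blue | Gamma | lawyer | cat | juice
  4   | green | Delta | teacher | dog | tea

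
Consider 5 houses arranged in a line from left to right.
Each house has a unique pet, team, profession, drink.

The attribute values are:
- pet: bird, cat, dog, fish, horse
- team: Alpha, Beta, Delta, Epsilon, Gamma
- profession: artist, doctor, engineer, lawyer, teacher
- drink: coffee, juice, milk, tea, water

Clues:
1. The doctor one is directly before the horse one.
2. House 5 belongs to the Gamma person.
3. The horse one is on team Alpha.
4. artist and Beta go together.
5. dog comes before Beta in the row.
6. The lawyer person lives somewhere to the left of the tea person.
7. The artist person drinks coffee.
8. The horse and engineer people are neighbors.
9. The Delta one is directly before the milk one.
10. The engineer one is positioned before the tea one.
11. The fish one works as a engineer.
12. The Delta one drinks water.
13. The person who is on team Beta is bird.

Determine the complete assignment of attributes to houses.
Solution:

House | Pet | Team | Profession | Drink
---------------------------------------
  1   | dog | Delta | doctor | water
  2   | horse | Alpha | lawyer | milk
  3   | fish | Epsilon | engineer | juice
  4   | bird | Beta | artist | coffee
  5   | cat | Gamma | teacher | tea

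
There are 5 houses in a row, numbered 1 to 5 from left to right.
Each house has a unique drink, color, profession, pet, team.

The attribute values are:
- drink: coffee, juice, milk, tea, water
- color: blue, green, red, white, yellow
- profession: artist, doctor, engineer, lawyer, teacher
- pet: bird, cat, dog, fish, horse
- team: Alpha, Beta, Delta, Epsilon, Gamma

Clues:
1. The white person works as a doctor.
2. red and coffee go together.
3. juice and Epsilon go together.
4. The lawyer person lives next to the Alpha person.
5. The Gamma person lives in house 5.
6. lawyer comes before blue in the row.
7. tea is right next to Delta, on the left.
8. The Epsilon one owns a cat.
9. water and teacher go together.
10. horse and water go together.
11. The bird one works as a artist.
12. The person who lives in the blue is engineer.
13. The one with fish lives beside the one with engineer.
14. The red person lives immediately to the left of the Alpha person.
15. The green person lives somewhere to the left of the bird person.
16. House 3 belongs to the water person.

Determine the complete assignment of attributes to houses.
Solution:

House | Drink | Color | Profession | Pet | Team
-----------------------------------------------
  1   | coffee | red | lawyer | fish | Beta
  2   | tea | blue | engineer | dog | Alpha
  3   | water | green | teacher | horse | Delta
  4   | juice | white | doctor | cat | Epsilon
  5   | milk | yellow | artist | bird | Gamma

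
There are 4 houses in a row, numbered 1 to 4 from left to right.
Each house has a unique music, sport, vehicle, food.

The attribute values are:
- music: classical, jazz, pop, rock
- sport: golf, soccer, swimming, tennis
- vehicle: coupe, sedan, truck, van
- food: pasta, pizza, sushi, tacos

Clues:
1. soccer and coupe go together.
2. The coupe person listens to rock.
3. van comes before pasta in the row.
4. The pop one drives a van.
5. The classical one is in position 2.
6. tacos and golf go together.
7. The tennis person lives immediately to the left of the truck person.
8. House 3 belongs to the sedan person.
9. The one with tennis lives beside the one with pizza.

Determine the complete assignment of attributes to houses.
Solution:

House | Music | Sport | Vehicle | Food
--------------------------------------
  1   | pop | tennis | van | sushi
  2   | classical | swimming | truck | pizza
  3   | jazz | golf | sedan | tacos
  4   | rock | soccer | coupe | pasta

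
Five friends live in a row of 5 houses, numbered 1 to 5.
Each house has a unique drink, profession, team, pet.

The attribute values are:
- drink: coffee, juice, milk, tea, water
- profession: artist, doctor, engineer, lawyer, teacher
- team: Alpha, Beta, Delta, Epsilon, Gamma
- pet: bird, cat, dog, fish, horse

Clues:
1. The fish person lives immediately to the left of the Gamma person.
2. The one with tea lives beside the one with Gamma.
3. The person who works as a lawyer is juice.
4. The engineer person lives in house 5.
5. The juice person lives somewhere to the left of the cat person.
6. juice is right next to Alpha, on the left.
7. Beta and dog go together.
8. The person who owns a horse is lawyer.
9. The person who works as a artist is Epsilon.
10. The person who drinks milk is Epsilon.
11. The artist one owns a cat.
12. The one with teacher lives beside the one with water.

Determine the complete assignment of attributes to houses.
Solution:

House | Drink | Profession | Team | Pet
---------------------------------------
  1   | juice | lawyer | Delta | horse
  2   | tea | teacher | Alpha | fish
  3   | water | doctor | Gamma | bird
  4   | milk | artist | Epsilon | cat
  5   | coffee | engineer | Beta | dog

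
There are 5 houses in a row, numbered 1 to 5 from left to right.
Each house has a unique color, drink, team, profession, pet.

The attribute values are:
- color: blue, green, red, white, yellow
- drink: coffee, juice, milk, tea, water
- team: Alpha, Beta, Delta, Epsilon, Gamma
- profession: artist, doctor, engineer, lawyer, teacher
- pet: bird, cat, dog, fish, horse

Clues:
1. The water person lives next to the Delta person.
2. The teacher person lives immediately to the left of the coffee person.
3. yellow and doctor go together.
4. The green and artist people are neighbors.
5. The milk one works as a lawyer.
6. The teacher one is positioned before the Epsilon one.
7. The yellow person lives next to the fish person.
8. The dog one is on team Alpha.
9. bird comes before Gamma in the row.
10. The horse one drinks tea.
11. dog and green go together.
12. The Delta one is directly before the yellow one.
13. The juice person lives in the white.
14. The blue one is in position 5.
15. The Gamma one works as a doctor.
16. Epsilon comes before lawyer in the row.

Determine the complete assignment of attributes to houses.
Solution:

House | Color | Drink | Team | Profession | Pet
-----------------------------------------------
  1   | green | water | Alpha | teacher | dog
  2   | red | coffee | Delta | artist | bird
  3   | yellow | tea | Gamma | doctor | horse
  4   | white | juice | Epsilon | engineer | fish
  5   | blue | milk | Beta | lawyer | cat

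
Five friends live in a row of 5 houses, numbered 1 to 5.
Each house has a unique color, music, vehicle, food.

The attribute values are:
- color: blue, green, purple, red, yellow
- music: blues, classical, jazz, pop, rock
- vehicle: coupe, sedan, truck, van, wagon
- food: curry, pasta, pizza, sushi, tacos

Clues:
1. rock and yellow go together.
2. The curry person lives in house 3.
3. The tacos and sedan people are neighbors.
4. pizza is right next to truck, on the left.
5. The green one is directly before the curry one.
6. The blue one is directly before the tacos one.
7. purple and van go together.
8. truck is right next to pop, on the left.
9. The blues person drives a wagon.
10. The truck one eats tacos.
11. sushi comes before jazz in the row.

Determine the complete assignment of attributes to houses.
Solution:

House | Color | Music | Vehicle | Food
--------------------------------------
  1   | blue | blues | wagon | pizza
  2   | green | classical | truck | tacos
  3   | red | pop | sedan | curry
  4   | yellow | rock | coupe | sushi
  5   | purple | jazz | van | pasta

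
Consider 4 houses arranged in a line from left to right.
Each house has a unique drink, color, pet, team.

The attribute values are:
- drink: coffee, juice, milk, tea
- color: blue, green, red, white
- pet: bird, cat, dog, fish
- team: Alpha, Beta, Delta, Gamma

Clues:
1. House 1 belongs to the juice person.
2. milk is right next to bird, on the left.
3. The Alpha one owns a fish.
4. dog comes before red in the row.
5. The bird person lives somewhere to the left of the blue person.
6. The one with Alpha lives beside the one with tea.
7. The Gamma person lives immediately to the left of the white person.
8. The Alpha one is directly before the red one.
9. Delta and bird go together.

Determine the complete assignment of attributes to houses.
Solution:

House | Drink | Color | Pet | Team
----------------------------------
  1   | juice | green | dog | Gamma
  2   | milk | white | fish | Alpha
  3   | tea | red | bird | Delta
  4   | coffee | blue | cat | Beta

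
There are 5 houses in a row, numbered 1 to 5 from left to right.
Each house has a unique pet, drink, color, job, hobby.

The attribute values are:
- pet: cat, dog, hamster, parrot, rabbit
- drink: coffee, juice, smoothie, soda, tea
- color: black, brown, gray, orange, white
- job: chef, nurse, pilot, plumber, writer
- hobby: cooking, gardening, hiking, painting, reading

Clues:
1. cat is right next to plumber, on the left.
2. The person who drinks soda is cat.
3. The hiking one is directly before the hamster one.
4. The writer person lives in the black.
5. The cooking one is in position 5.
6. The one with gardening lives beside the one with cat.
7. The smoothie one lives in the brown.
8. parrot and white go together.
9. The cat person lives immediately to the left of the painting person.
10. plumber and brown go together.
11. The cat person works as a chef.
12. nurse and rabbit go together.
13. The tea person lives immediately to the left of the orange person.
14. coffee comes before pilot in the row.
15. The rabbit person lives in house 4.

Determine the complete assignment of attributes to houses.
Solution:

House | Pet | Drink | Color | Job | Hobby
-----------------------------------------
  1   | dog | tea | black | writer | gardening
  2   | cat | soda | orange | chef | hiking
  3   | hamster | smoothie | brown | plumber | painting
  4   | rabbit | coffee | gray | nurse | reading
  5   | parrot | juice | white | pilot | cooking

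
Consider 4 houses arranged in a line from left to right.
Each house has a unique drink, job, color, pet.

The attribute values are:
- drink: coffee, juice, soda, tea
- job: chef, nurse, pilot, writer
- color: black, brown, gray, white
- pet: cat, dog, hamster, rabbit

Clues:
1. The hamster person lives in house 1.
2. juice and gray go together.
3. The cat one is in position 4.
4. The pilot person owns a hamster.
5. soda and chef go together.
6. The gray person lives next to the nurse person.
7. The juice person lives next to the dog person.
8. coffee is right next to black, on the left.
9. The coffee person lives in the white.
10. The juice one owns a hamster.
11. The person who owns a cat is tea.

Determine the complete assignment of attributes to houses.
Solution:

House | Drink | Job | Color | Pet
---------------------------------
  1   | juice | pilot | gray | hamster
  2   | coffee | nurse | white | dog
  3   | soda | chef | black | rabbit
  4   | tea | writer | brown | cat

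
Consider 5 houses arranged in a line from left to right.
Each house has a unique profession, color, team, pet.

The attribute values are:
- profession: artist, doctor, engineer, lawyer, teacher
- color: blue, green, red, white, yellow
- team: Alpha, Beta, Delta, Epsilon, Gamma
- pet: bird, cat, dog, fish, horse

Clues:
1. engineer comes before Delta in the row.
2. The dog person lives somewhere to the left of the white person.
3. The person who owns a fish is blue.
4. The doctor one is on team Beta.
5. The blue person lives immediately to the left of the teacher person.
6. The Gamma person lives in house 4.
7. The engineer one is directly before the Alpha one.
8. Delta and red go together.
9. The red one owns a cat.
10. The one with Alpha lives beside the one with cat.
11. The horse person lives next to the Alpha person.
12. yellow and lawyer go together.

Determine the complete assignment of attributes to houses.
Solution:

House | Profession | Color | Team | Pet
---------------------------------------
  1   | engineer | green | Epsilon | horse
  2   | artist | blue | Alpha | fish
  3   | teacher | red | Delta | cat
  4   | lawyer | yellow | Gamma | dog
  5   | doctor | white | Beta | bird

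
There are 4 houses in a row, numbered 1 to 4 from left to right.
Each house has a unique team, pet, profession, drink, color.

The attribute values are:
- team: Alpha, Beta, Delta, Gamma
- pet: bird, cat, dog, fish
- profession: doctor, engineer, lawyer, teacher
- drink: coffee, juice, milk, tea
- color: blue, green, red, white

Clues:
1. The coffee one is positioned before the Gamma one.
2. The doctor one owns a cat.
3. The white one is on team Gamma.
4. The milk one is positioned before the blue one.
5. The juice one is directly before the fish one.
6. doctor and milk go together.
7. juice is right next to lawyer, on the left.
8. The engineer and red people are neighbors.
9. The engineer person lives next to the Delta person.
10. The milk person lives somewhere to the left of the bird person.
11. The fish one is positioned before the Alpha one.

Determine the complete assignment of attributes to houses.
Solution:

House | Team | Pet | Profession | Drink | Color
-----------------------------------------------
  1   | Beta | dog | engineer | juice | green
  2   | Delta | fish | lawyer | coffee | red
  3   | Gamma | cat | doctor | milk | white
  4   | Alpha | bird | teacher | tea | blue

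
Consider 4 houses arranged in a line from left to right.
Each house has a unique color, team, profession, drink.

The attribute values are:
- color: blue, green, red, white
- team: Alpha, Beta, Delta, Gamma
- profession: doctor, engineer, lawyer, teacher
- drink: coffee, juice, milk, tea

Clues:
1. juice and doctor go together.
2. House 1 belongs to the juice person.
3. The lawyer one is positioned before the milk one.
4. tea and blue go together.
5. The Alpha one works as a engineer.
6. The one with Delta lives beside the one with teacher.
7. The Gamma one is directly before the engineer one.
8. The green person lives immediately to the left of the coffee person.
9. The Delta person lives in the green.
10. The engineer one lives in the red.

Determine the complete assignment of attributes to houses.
Solution:

House | Color | Team | Profession | Drink
-----------------------------------------
  1   | green | Delta | doctor | juice
  2   | white | Beta | teacher | coffee
  3   | blue | Gamma | lawyer | tea
  4   | red | Alpha | engineer | milk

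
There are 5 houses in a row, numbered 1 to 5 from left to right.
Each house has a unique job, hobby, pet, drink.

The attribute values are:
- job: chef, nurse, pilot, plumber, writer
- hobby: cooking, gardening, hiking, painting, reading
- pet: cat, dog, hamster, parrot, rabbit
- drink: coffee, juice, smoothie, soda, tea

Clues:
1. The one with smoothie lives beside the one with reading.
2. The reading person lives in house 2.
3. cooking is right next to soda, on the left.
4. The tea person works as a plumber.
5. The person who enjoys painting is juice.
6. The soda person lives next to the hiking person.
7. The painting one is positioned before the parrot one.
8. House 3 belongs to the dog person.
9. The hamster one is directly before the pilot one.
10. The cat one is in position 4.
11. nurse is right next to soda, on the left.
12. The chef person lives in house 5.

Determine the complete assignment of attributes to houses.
Solution:

House | Job | Hobby | Pet | Drink
---------------------------------
  1   | nurse | cooking | hamster | smoothie
  2   | pilot | reading | rabbit | soda
  3   | plumber | hiking | dog | tea
  4   | writer | painting | cat | juice
  5   | chef | gardening | parrot | coffee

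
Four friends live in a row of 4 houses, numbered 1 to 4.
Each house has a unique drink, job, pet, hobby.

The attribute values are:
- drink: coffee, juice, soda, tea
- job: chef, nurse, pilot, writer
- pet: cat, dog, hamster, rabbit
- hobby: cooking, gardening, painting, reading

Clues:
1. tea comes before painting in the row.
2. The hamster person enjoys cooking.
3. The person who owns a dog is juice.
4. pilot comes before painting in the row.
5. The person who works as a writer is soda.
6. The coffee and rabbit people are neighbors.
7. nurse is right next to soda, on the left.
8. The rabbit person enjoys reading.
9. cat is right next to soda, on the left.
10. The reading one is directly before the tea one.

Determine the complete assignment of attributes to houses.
Solution:

House | Drink | Job | Pet | Hobby
---------------------------------
  1   | coffee | nurse | cat | gardening
  2   | soda | writer | rabbit | reading
  3   | tea | pilot | hamster | cooking
  4   | juice | chef | dog | painting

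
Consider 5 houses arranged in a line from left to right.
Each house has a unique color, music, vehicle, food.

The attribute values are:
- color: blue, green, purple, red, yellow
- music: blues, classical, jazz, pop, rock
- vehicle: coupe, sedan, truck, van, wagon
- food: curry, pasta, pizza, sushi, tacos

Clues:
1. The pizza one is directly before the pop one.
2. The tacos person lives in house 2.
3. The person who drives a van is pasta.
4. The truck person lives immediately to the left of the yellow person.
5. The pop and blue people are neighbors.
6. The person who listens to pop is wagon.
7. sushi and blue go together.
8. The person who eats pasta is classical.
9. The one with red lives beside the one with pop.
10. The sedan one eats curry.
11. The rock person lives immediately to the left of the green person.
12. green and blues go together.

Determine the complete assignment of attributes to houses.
Solution:

House | Color | Music | Vehicle | Food
--------------------------------------
  1   | red | jazz | truck | pizza
  2   | yellow | pop | wagon | tacos
  3   | blue | rock | coupe | sushi
  4   | green | blues | sedan | curry
  5   | purple | classical | van | pasta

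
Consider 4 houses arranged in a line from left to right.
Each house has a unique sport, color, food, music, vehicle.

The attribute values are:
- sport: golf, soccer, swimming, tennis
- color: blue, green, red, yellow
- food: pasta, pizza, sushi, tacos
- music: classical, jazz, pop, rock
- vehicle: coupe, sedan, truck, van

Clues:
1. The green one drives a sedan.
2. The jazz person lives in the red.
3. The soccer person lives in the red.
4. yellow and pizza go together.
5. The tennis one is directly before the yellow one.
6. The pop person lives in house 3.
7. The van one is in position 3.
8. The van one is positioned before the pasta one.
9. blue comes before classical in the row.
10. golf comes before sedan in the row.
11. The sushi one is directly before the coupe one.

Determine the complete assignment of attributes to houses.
Solution:

House | Sport | Color | Food | Music | Vehicle
----------------------------------------------
  1   | soccer | red | sushi | jazz | truck
  2   | tennis | blue | tacos | rock | coupe
  3   | golf | yellow | pizza | pop | van
  4   | swimming | green | pasta | classical | sedan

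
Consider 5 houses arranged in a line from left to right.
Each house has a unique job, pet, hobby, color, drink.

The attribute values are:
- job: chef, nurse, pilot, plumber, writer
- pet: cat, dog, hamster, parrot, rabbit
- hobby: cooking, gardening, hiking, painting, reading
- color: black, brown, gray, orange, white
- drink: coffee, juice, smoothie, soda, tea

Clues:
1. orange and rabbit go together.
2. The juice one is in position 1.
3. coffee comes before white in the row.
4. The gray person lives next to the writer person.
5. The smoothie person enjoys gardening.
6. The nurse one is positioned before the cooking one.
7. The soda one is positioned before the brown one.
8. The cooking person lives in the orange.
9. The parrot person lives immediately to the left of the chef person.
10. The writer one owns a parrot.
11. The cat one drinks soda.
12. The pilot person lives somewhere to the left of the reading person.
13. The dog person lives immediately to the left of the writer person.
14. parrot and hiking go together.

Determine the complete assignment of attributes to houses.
Solution:

House | Job | Pet | Hobby | Color | Drink
-----------------------------------------
  1   | pilot | dog | painting | gray | juice
  2   | writer | parrot | hiking | black | coffee
  3   | chef | cat | reading | white | soda
  4   | nurse | hamster | gardening | brown | smoothie
  5   | plumber | rabbit | cooking | orange | tea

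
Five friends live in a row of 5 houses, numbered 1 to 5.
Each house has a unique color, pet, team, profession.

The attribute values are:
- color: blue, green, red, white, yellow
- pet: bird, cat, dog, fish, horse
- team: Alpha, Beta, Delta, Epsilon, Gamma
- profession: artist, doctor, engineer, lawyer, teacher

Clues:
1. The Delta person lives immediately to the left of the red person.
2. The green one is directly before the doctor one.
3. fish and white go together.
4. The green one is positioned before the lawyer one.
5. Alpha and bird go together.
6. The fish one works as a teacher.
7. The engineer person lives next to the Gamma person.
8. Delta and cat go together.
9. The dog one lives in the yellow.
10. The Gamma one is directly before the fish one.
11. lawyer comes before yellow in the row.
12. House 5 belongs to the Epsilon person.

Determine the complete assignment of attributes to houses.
Solution:

House | Color | Pet | Team | Profession
---------------------------------------
  1   | green | cat | Delta | engineer
  2   | red | horse | Gamma | doctor
  3   | white | fish | Beta | teacher
  4   | blue | bird | Alpha | lawyer
  5   | yellow | dog | Epsilon | artist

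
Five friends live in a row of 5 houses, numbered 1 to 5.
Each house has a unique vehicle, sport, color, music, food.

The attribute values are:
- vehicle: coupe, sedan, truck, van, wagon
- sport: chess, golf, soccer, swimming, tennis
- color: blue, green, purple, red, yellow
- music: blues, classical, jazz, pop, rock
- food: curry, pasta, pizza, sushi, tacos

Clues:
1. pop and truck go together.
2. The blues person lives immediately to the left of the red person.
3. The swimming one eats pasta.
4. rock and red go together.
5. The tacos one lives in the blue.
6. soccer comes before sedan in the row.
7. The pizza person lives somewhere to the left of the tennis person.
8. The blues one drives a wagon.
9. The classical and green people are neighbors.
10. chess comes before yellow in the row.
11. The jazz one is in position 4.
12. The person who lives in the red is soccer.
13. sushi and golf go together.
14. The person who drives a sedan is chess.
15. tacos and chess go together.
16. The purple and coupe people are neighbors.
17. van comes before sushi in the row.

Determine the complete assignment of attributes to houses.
Solution:

House | Vehicle | Sport | Color | Music | Food
----------------------------------------------
  1   | wagon | swimming | purple | blues | pasta
  2   | coupe | soccer | red | rock | pizza
  3   | sedan | chess | blue | classical | tacos
  4   | van | tennis | green | jazz | curry
  5   | truck | golf | yellow | pop | sushi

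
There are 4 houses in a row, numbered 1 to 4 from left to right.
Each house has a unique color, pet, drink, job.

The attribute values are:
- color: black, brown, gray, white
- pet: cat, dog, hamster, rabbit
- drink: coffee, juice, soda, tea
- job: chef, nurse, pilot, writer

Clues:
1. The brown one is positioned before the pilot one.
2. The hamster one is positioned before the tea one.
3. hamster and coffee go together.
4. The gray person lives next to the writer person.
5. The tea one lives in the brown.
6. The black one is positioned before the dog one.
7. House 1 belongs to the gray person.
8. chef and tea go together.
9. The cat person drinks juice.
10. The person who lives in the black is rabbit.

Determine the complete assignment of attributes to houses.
Solution:

House | Color | Pet | Drink | Job
---------------------------------
  1   | gray | hamster | coffee | nurse
  2   | black | rabbit | soda | writer
  3   | brown | dog | tea | chef
  4   | white | cat | juice | pilot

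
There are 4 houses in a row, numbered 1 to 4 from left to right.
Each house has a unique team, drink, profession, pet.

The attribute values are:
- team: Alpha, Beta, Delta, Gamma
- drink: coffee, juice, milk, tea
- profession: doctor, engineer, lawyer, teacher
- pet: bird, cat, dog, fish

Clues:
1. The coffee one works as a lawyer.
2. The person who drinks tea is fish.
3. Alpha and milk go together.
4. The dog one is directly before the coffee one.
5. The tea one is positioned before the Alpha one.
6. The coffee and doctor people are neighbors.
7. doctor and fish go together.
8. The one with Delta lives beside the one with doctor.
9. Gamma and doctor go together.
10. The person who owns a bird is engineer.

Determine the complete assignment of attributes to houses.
Solution:

House | Team | Drink | Profession | Pet
---------------------------------------
  1   | Beta | juice | teacher | dog
  2   | Delta | coffee | lawyer | cat
  3   | Gamma | tea | doctor | fish
  4   | Alpha | milk | engineer | bird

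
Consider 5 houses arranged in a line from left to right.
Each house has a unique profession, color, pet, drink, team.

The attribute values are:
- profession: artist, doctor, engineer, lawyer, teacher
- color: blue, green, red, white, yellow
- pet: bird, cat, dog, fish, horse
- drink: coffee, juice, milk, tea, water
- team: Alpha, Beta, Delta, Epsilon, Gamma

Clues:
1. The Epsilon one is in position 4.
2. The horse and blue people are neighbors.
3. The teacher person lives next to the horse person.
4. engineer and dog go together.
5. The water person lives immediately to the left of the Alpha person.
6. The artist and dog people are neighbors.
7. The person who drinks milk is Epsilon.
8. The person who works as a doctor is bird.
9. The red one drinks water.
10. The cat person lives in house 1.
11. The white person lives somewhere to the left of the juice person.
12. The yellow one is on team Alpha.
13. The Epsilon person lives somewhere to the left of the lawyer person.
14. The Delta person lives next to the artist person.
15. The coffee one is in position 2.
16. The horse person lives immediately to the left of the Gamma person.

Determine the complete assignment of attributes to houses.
Solution:

House | Profession | Color | Pet | Drink | Team
-----------------------------------------------
  1   | teacher | red | cat | water | Delta
  2   | artist | yellow | horse | coffee | Alpha
  3   | engineer | blue | dog | tea | Gamma
  4   | doctor | white | bird | milk | Epsilon
  5   | lawyer | green | fish | juice | Beta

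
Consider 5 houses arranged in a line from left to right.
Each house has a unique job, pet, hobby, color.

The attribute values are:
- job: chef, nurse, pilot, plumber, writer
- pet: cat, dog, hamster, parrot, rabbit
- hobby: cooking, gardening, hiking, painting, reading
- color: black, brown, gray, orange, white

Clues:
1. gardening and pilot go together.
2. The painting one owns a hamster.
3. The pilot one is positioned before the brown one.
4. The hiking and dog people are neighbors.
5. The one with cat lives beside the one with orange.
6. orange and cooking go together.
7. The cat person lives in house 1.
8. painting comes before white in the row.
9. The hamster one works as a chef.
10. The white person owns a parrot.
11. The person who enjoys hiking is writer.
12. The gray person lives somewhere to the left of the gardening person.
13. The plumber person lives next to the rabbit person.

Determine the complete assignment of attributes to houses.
Solution:

House | Job | Pet | Hobby | Color
---------------------------------
  1   | writer | cat | hiking | gray
  2   | plumber | dog | cooking | orange
  3   | pilot | rabbit | gardening | black
  4   | chef | hamster | painting | brown
  5   | nurse | parrot | reading | white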